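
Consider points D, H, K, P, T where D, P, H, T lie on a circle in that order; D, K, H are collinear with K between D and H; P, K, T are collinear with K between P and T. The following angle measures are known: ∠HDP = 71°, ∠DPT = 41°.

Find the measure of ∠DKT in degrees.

1. ∠HTP = 71°  [same arc PH]
2. ∠DHT = 41°  [same arc DT]
3. ∠HKT = 68°  [△HKT]
4. ∠DKT = 112°  [linear pair at K on DH]

∠DKT = 112°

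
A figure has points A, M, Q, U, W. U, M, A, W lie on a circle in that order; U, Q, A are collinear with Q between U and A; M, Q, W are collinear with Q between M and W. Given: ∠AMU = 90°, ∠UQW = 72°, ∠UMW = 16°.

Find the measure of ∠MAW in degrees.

∠MAW = 50°

1. ∠AWU = 90°  [cyclic UMAW, opposite ∠M+∠W]
2. ∠AQW = 108°  [linear pair at Q on UA]
3. ∠UAW = 16°  [same arc UW]
4. ∠AUW = 74°  [△UAW]
5. ∠AWM = 56°  [△AQW]
6. ∠AMW = 74°  [same arc AW]
7. ∠MAW = 50°  [△MAW]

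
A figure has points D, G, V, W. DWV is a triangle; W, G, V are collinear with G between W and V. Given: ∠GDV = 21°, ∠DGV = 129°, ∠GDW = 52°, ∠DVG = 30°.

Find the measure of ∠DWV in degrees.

∠DWV = 77°

1. ∠DGW = 51°  [linear pair at G on WV]
2. ∠DWG = 77°  [△DWG]
3. ∠DWV = 77°  [G on ray WV]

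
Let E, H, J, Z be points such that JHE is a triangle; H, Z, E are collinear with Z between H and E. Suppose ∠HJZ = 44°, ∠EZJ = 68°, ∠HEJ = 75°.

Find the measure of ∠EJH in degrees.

1. ∠HZJ = 112°  [linear pair at Z on HE]
2. ∠JHZ = 24°  [△JHZ]
3. ∠EHJ = 24°  [Z on ray HE]
4. ∠EJH = 81°  [△JHE]

∠EJH = 81°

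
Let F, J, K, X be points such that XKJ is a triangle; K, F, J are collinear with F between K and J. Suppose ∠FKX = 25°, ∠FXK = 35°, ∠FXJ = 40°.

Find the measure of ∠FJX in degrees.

1. ∠KFX = 120°  [△XKF]
2. ∠JFX = 60°  [linear pair at F on KJ]
3. ∠FJX = 80°  [△XFJ]

∠FJX = 80°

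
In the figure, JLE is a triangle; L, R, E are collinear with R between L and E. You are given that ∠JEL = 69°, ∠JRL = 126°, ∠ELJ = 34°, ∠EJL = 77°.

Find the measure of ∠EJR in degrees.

∠EJR = 57°

1. ∠JER = 69°  [R on ray EL]
2. ∠ERJ = 54°  [linear pair at R on LE]
3. ∠EJR = 57°  [△JRE]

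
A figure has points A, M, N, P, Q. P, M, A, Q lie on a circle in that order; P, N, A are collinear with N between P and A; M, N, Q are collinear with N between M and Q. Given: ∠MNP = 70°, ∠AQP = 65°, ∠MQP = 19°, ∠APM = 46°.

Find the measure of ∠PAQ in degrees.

∠PAQ = 64°

1. ∠ANQ = 70°  [vertical angles at N]
2. ∠AQM = 46°  [same arc MA]
3. ∠PAQ = 64°  [△ANQ]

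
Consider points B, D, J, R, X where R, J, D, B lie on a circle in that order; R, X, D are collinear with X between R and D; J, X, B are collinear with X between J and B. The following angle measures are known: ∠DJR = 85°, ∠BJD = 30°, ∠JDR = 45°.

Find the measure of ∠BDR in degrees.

∠BDR = 55°

1. ∠DBR = 95°  [cyclic RJDB, opposite ∠J+∠B]
2. ∠BRD = 30°  [same arc DB]
3. ∠BDR = 55°  [△RDB]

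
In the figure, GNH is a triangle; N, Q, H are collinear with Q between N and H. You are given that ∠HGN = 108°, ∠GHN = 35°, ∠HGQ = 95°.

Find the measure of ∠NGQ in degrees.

∠NGQ = 13°

1. ∠GNH = 37°  [△GNH]
2. ∠GHQ = 35°  [Q on ray HN]
3. ∠GQH = 50°  [△GQH]
4. ∠GNQ = 37°  [Q on ray NH]
5. ∠GQN = 130°  [linear pair at Q on NH]
6. ∠NGQ = 13°  [△GNQ]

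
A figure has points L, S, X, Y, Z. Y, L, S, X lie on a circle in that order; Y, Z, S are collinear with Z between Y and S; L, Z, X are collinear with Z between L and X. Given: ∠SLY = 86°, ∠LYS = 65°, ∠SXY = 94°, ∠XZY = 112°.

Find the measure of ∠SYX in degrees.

1. ∠LSY = 29°  [△YLS]
2. ∠LXY = 29°  [same arc YL]
3. ∠SYX = 39°  [△YZX]

∠SYX = 39°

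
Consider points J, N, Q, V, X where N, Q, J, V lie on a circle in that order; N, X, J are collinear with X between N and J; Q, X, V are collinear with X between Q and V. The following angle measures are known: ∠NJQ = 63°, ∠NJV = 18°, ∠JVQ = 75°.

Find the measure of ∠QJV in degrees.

∠QJV = 81°

1. ∠NVQ = 63°  [same arc NQ]
2. ∠NQV = 18°  [same arc NV]
3. ∠QNV = 99°  [△NQV]
4. ∠QJV = 81°  [cyclic NQJV, opposite ∠N+∠J]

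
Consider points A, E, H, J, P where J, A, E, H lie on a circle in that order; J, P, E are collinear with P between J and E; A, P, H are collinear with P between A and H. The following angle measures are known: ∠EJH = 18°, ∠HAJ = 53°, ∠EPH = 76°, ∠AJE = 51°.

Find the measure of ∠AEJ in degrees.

∠AEJ = 58°

1. ∠EAH = 18°  [same arc EH]
2. ∠APJ = 76°  [△JPA]
3. ∠APE = 104°  [linear pair at P on JE]
4. ∠AEJ = 58°  [△APE]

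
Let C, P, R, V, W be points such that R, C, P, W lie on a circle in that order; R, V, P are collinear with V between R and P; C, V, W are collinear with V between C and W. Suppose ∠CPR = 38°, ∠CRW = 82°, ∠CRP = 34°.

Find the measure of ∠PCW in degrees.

∠PCW = 48°

1. ∠CPW = 98°  [cyclic RCPW, opposite ∠R+∠P]
2. ∠CWP = 34°  [same arc CP]
3. ∠PCW = 48°  [△CPW]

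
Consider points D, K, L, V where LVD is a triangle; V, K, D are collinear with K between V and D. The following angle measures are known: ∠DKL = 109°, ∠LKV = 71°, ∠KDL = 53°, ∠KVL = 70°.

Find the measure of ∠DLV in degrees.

1. ∠LDV = 53°  [K on ray DV]
2. ∠DVL = 70°  [K on ray VD]
3. ∠DLV = 57°  [△LVD]

∠DLV = 57°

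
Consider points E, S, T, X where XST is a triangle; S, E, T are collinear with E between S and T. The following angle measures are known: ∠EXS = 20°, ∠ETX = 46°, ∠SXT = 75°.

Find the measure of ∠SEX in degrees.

1. ∠STX = 46°  [E on ray TS]
2. ∠TSX = 59°  [△XST]
3. ∠ESX = 59°  [E on ray ST]
4. ∠SEX = 101°  [△XSE]

∠SEX = 101°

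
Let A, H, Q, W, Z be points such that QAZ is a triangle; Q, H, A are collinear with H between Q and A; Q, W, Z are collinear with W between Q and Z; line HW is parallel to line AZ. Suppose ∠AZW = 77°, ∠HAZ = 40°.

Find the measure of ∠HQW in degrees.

∠HQW = 63°

1. ∠AZQ = 77°  [W on ray ZQ]
2. ∠QAZ = 40°  [H on ray AQ]
3. ∠AQZ = 63°  [△QAZ]
4. ∠HQW = 63°  [H on QA, W on QZ]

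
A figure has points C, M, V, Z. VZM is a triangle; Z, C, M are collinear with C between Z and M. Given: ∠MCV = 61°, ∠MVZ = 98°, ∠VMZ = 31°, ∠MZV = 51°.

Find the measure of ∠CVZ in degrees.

1. ∠VCZ = 119°  [linear pair at C on ZM]
2. ∠CZV = 51°  [C on ray ZM]
3. ∠CVZ = 10°  [△VZC]

∠CVZ = 10°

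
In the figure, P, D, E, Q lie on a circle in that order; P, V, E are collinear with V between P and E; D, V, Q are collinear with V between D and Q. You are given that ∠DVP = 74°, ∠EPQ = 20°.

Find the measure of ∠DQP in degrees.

∠DQP = 54°

1. ∠EVQ = 74°  [vertical angles at V]
2. ∠PVQ = 106°  [linear pair at V on PE]
3. ∠DQP = 54°  [△PVQ]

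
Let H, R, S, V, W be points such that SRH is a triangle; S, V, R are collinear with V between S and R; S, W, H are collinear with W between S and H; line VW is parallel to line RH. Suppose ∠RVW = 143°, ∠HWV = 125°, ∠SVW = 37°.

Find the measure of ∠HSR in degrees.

∠HSR = 88°

1. ∠SWV = 55°  [linear pair at W on SH]
2. ∠VSW = 88°  [△SVW]
3. ∠HSR = 88°  [V on SR, W on SH]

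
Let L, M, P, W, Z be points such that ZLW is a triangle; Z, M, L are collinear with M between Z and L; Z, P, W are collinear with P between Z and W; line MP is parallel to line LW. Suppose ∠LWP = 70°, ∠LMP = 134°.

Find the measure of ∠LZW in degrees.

∠LZW = 64°

1. ∠LWZ = 70°  [P on ray WZ]
2. ∠PMZ = 46°  [linear pair at M on ZL]
3. ∠MPZ = 70°  [MP∥LW, corresponding at P]
4. ∠MZP = 64°  [△ZMP]
5. ∠LZW = 64°  [M on ZL, P on ZW]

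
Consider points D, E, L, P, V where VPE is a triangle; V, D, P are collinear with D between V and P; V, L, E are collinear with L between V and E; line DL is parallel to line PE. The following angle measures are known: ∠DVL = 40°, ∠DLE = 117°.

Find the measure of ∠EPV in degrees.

1. ∠DLV = 63°  [linear pair at L on VE]
2. ∠LDV = 77°  [△VDL]
3. ∠EPV = 77°  [DL∥PE, corresponding at D]

∠EPV = 77°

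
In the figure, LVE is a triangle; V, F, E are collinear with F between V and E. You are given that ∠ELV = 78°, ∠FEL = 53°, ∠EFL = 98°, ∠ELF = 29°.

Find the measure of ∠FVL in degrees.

∠FVL = 49°

1. ∠LEV = 53°  [F on ray EV]
2. ∠EVL = 49°  [△LVE]
3. ∠FVL = 49°  [F on ray VE]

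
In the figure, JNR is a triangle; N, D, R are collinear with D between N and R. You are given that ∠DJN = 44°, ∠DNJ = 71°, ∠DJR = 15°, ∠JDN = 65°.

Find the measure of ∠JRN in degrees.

∠JRN = 50°

1. ∠JDR = 115°  [linear pair at D on NR]
2. ∠DRJ = 50°  [△JDR]
3. ∠JRN = 50°  [D on ray RN]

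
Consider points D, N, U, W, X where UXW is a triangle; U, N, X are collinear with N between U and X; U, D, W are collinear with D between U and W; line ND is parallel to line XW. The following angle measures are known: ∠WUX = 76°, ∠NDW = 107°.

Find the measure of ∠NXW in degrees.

∠NXW = 31°

1. ∠DUN = 76°  [N on UX, D on UW]
2. ∠NDU = 73°  [linear pair at D on UW]
3. ∠DNU = 31°  [△UND]
4. ∠DNX = 149°  [linear pair at N on UX]
5. ∠NXW = 31°  [ND∥XW, co-interior at X–N]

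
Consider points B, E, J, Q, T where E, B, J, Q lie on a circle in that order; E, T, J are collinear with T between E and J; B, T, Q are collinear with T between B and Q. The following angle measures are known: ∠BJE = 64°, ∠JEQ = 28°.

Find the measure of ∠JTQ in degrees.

∠JTQ = 92°

1. ∠BQE = 64°  [same arc EB]
2. ∠ETQ = 88°  [△ETQ]
3. ∠JTQ = 92°  [linear pair at T on EJ]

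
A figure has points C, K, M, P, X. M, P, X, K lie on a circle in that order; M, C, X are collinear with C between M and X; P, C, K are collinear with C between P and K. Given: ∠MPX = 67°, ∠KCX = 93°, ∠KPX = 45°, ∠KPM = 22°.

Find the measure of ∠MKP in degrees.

1. ∠KCM = 87°  [linear pair at C on MX]
2. ∠KMX = 45°  [same arc XK]
3. ∠MKP = 48°  [△MCK]

∠MKP = 48°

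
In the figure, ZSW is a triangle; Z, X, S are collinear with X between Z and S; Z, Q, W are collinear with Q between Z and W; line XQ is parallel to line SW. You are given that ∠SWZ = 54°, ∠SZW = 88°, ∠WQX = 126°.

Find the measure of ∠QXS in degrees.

1. ∠WSZ = 38°  [△ZSW]
2. ∠QXZ = 38°  [XQ∥SW, corresponding at X]
3. ∠QXS = 142°  [linear pair at X on ZS]

∠QXS = 142°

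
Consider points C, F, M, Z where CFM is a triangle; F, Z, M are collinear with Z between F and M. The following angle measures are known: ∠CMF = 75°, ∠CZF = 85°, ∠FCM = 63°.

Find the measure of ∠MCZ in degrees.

∠MCZ = 10°

1. ∠CMZ = 75°  [Z on ray MF]
2. ∠CZM = 95°  [linear pair at Z on FM]
3. ∠MCZ = 10°  [△CZM]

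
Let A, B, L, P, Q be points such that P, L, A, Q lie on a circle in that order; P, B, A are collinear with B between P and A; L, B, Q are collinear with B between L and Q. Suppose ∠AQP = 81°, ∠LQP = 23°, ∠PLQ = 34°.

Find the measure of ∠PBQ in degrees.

1. ∠PAQ = 34°  [same arc PQ]
2. ∠APQ = 65°  [△PAQ]
3. ∠PBQ = 92°  [△PBQ]

∠PBQ = 92°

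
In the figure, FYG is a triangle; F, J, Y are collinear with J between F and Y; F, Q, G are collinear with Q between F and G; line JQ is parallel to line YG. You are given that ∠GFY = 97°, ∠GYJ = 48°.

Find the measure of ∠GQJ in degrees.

∠GQJ = 145°

1. ∠FYG = 48°  [J on ray YF]
2. ∠FGY = 35°  [△FYG]
3. ∠FQJ = 35°  [JQ∥YG, corresponding at Q]
4. ∠GQJ = 145°  [linear pair at Q on FG]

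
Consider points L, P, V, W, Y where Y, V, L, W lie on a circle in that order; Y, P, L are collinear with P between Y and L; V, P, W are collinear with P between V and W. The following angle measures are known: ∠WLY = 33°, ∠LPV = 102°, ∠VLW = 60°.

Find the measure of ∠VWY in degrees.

1. ∠WVY = 33°  [same arc YW]
2. ∠VYW = 120°  [cyclic YVLW, opposite ∠Y+∠L]
3. ∠VWY = 27°  [△YVW]

∠VWY = 27°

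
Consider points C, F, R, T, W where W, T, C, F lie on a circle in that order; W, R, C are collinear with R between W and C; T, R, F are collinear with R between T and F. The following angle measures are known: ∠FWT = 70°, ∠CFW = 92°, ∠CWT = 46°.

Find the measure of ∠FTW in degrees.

1. ∠CTW = 88°  [cyclic WTCF, opposite ∠T+∠F]
2. ∠TCW = 46°  [△WTC]
3. ∠TFW = 46°  [same arc WT]
4. ∠FTW = 64°  [△WTF]

∠FTW = 64°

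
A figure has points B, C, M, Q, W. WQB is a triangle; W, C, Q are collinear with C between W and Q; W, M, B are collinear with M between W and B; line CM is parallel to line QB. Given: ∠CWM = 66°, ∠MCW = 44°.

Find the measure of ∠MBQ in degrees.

∠MBQ = 70°

1. ∠CMW = 70°  [△WCM]
2. ∠BMC = 110°  [linear pair at M on WB]
3. ∠MBQ = 70°  [CM∥QB, co-interior at B–M]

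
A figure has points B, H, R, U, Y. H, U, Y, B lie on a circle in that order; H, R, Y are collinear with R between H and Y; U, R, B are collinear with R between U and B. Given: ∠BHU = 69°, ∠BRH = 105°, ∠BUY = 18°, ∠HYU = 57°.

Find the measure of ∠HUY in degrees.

1. ∠BYU = 111°  [cyclic HUYB, opposite ∠H+∠Y]
2. ∠BRY = 75°  [linear pair at R on HY]
3. ∠BHY = 18°  [same arc YB]
4. ∠UBY = 51°  [△UYB]
5. ∠BYH = 54°  [△YRB]
6. ∠HBY = 108°  [△HYB]
7. ∠HUY = 72°  [cyclic HUYB, opposite ∠U+∠B]

∠HUY = 72°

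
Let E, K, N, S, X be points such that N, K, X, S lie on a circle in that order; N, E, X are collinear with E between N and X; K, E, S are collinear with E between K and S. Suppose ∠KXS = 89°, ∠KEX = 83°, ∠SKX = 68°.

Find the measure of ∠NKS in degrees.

1. ∠KSX = 23°  [△KXS]
2. ∠KEN = 97°  [linear pair at E on NX]
3. ∠KNX = 23°  [same arc KX]
4. ∠NKS = 60°  [△NEK]

∠NKS = 60°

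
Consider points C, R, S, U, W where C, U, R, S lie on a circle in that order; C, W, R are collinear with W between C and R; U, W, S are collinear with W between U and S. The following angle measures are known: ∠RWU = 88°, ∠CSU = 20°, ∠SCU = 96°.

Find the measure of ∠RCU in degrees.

∠RCU = 24°

1. ∠CWU = 92°  [linear pair at W on CR]
2. ∠CUS = 64°  [△CUS]
3. ∠RCU = 24°  [△CWU]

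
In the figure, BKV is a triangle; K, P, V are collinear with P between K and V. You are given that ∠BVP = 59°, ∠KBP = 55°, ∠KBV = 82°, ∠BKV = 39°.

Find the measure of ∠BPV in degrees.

∠BPV = 94°

1. ∠BKP = 39°  [P on ray KV]
2. ∠BPK = 86°  [△BKP]
3. ∠BPV = 94°  [linear pair at P on KV]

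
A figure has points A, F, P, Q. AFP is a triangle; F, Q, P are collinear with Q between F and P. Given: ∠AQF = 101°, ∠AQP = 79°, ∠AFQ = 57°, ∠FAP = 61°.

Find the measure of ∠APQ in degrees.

1. ∠AFP = 57°  [Q on ray FP]
2. ∠APF = 62°  [△AFP]
3. ∠APQ = 62°  [Q on ray PF]

∠APQ = 62°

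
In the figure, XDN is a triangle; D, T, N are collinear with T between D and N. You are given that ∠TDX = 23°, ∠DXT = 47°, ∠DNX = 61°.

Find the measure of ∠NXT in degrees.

∠NXT = 49°

1. ∠DTX = 110°  [△XDT]
2. ∠TNX = 61°  [T on ray ND]
3. ∠NTX = 70°  [linear pair at T on DN]
4. ∠NXT = 49°  [△XTN]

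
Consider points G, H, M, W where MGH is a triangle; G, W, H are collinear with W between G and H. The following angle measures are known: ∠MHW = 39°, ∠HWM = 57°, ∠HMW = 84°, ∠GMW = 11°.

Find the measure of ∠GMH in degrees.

1. ∠GHM = 39°  [W on ray HG]
2. ∠GWM = 123°  [linear pair at W on GH]
3. ∠MGW = 46°  [△MGW]
4. ∠HGM = 46°  [W on ray GH]
5. ∠GMH = 95°  [△MGH]

∠GMH = 95°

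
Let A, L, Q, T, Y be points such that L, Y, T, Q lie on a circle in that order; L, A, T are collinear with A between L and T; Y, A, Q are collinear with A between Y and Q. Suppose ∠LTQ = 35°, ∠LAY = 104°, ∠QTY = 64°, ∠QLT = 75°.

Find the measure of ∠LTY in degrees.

∠LTY = 29°

1. ∠TAY = 76°  [linear pair at A on LT]
2. ∠QYT = 75°  [same arc TQ]
3. ∠LTY = 29°  [△YAT]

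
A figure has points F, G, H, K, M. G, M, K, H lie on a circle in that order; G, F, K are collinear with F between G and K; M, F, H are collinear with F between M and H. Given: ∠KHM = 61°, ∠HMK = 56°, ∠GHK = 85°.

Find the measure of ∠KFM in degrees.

1. ∠KGM = 61°  [same arc MK]
2. ∠GMK = 95°  [cyclic GMKH, opposite ∠M+∠H]
3. ∠GKM = 24°  [△GMK]
4. ∠KFM = 100°  [△MFK]

∠KFM = 100°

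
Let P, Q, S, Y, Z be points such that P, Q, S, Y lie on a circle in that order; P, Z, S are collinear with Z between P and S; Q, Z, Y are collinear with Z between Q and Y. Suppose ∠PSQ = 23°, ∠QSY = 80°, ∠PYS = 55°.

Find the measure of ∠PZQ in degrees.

∠PZQ = 91°

1. ∠PYQ = 23°  [same arc PQ]
2. ∠QPY = 100°  [cyclic PQSY, opposite ∠P+∠S]
3. ∠PQS = 125°  [cyclic PQSY, opposite ∠Q+∠Y]
4. ∠PQY = 57°  [△PQY]
5. ∠QPS = 32°  [△PQS]
6. ∠PZQ = 91°  [△PZQ]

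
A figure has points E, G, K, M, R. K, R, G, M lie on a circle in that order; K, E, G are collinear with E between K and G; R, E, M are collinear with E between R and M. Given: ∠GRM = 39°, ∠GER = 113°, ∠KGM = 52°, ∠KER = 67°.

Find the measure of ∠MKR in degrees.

1. ∠GKM = 39°  [same arc GM]
2. ∠KEM = 113°  [vertical angles at E]
3. ∠KRM = 52°  [same arc KM]
4. ∠KMR = 28°  [△KEM]
5. ∠MKR = 100°  [△KRM]

∠MKR = 100°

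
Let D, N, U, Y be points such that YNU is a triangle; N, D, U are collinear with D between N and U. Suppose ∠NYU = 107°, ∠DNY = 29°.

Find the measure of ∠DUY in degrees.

1. ∠UNY = 29°  [D on ray NU]
2. ∠NUY = 44°  [△YNU]
3. ∠DUY = 44°  [D on ray UN]

∠DUY = 44°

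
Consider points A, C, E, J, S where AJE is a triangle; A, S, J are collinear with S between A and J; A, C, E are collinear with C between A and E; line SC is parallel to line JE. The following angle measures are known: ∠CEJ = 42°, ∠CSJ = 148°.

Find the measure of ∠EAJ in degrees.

1. ∠AEJ = 42°  [C on ray EA]
2. ∠ASC = 32°  [linear pair at S on AJ]
3. ∠ACS = 42°  [SC∥JE, corresponding at C]
4. ∠CAS = 106°  [△ASC]
5. ∠EAJ = 106°  [S on AJ, C on AE]

∠EAJ = 106°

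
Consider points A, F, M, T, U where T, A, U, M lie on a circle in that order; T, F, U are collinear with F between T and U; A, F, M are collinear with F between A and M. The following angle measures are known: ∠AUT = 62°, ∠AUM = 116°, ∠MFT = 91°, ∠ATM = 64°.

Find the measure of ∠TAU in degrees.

∠TAU = 81°

1. ∠AMT = 62°  [same arc TA]
2. ∠AFU = 91°  [vertical angles at F]
3. ∠MAT = 54°  [△TAM]
4. ∠AFT = 89°  [linear pair at F on TU]
5. ∠ATU = 37°  [△TFA]
6. ∠TAU = 81°  [△TAU]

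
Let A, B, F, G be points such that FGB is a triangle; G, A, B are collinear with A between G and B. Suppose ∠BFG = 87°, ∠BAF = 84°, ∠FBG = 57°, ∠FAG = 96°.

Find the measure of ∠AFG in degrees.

1. ∠BGF = 36°  [△FGB]
2. ∠AGF = 36°  [A on ray GB]
3. ∠AFG = 48°  [△FGA]

∠AFG = 48°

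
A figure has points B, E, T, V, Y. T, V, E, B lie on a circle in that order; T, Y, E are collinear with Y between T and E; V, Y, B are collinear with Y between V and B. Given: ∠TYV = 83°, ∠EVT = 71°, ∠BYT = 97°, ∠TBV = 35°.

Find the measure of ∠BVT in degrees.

1. ∠EBT = 109°  [cyclic TVEB, opposite ∠V+∠B]
2. ∠BTE = 48°  [△TYB]
3. ∠BET = 23°  [△TEB]
4. ∠BVT = 23°  [same arc TB]

∠BVT = 23°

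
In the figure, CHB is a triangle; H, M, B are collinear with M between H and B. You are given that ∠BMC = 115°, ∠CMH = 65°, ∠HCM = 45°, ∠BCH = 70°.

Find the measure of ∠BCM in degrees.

1. ∠CHM = 70°  [△CHM]
2. ∠BHC = 70°  [M on ray HB]
3. ∠CBH = 40°  [△CHB]
4. ∠CBM = 40°  [M on ray BH]
5. ∠BCM = 25°  [△CMB]

∠BCM = 25°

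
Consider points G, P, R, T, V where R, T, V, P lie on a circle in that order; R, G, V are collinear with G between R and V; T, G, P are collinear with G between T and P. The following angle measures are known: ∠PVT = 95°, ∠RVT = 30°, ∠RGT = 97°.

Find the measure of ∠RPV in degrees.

∠RPV = 48°

1. ∠PRT = 85°  [cyclic RTVP, opposite ∠R+∠V]
2. ∠RPT = 30°  [same arc RT]
3. ∠PGV = 97°  [vertical angles at G]
4. ∠PTR = 65°  [△RTP]
5. ∠PGR = 83°  [linear pair at G on RV]
6. ∠PVR = 65°  [same arc RP]
7. ∠PRV = 67°  [△RGP]
8. ∠RPV = 48°  [△RVP]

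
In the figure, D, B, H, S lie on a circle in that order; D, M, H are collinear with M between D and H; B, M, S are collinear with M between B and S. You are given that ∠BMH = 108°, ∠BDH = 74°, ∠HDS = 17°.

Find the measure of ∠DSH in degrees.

1. ∠DMS = 108°  [vertical angles at M]
2. ∠BSH = 74°  [same arc BH]
3. ∠HMS = 72°  [linear pair at M on DH]
4. ∠DHS = 34°  [△HMS]
5. ∠DSH = 129°  [△DHS]

∠DSH = 129°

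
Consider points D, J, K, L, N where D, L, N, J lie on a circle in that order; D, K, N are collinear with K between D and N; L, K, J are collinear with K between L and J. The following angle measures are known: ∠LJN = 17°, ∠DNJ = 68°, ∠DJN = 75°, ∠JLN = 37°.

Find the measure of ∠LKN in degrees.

∠LKN = 85°

1. ∠LDN = 17°  [same arc LN]
2. ∠DLN = 105°  [cyclic DLNJ, opposite ∠L+∠J]
3. ∠DNL = 58°  [△DLN]
4. ∠LKN = 85°  [△LKN]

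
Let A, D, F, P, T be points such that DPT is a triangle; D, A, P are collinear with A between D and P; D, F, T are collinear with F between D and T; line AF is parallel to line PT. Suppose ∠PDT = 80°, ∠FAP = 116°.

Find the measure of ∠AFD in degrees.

∠AFD = 36°

1. ∠ADF = 80°  [A on DP, F on DT]
2. ∠DAF = 64°  [linear pair at A on DP]
3. ∠AFD = 36°  [△DAF]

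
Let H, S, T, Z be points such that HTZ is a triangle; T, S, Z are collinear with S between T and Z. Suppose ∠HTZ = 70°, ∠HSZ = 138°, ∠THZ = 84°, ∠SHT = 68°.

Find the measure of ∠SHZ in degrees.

1. ∠HZT = 26°  [△HTZ]
2. ∠HZS = 26°  [S on ray ZT]
3. ∠SHZ = 16°  [△HSZ]

∠SHZ = 16°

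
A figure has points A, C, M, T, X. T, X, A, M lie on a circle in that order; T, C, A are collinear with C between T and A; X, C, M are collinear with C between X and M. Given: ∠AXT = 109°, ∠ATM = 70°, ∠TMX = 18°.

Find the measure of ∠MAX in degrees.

∠MAX = 57°

1. ∠AMT = 71°  [cyclic TXAM, opposite ∠X+∠M]
2. ∠MAT = 39°  [△TAM]
3. ∠MXT = 39°  [same arc TM]
4. ∠MTX = 123°  [△TXM]
5. ∠MAX = 57°  [cyclic TXAM, opposite ∠T+∠A]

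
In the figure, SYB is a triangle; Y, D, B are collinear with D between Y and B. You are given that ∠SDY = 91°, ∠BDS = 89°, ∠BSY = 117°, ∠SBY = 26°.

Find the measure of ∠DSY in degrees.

1. ∠BYS = 37°  [△SYB]
2. ∠DYS = 37°  [D on ray YB]
3. ∠DSY = 52°  [△SYD]

∠DSY = 52°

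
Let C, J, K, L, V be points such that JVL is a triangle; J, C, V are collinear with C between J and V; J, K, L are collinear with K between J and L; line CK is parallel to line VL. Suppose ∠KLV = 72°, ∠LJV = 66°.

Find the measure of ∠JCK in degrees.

1. ∠JLV = 72°  [K on ray LJ]
2. ∠JVL = 42°  [△JVL]
3. ∠JCK = 42°  [CK∥VL, corresponding at C]

∠JCK = 42°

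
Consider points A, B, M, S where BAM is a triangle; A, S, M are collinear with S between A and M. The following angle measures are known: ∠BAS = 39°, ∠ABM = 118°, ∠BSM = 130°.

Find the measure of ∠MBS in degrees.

∠MBS = 27°

1. ∠BAM = 39°  [S on ray AM]
2. ∠AMB = 23°  [△BAM]
3. ∠BMS = 23°  [S on ray MA]
4. ∠MBS = 27°  [△BSM]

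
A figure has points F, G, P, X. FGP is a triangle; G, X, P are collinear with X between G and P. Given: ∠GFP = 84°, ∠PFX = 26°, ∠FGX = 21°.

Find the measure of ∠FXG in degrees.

∠FXG = 101°

1. ∠FGP = 21°  [X on ray GP]
2. ∠FPG = 75°  [△FGP]
3. ∠FPX = 75°  [X on ray PG]
4. ∠FXP = 79°  [△FXP]
5. ∠FXG = 101°  [linear pair at X on GP]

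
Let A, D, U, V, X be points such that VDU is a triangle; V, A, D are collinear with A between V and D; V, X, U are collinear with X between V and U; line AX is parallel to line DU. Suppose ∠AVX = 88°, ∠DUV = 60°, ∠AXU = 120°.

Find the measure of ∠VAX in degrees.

1. ∠DVU = 88°  [A on VD, X on VU]
2. ∠UDV = 32°  [△VDU]
3. ∠VAX = 32°  [AX∥DU, corresponding at A]

∠VAX = 32°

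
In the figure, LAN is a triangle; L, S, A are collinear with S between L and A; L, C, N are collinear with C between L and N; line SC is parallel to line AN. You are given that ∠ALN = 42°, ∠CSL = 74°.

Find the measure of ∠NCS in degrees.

1. ∠CLS = 42°  [S on LA, C on LN]
2. ∠LCS = 64°  [△LSC]
3. ∠NCS = 116°  [linear pair at C on LN]

∠NCS = 116°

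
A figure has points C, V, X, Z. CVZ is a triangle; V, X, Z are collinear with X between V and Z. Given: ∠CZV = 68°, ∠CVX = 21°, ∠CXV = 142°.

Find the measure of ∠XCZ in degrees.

1. ∠CZX = 68°  [X on ray ZV]
2. ∠CXZ = 38°  [linear pair at X on VZ]
3. ∠XCZ = 74°  [△CXZ]

∠XCZ = 74°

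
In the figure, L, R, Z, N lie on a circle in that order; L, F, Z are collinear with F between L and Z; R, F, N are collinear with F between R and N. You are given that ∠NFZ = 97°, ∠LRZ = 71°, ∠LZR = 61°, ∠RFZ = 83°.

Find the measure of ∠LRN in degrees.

∠LRN = 35°

1. ∠LFR = 97°  [vertical angles at F]
2. ∠RLZ = 48°  [△LRZ]
3. ∠LRN = 35°  [△LFR]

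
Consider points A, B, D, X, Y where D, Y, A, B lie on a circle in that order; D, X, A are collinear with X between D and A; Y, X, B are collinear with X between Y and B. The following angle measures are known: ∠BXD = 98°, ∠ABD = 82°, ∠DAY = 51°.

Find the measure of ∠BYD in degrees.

1. ∠AXY = 98°  [vertical angles at X]
2. ∠AYD = 98°  [cyclic DYAB, opposite ∠Y+∠B]
3. ∠ADY = 31°  [△DYA]
4. ∠DXY = 82°  [linear pair at X on DA]
5. ∠BYD = 67°  [△DXY]

∠BYD = 67°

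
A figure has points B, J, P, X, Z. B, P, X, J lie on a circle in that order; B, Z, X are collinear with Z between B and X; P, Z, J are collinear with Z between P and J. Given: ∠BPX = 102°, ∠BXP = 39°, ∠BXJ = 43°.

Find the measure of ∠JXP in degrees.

1. ∠BJX = 78°  [cyclic BPXJ, opposite ∠P+∠J]
2. ∠PBX = 39°  [△BPX]
3. ∠JBX = 59°  [△BXJ]
4. ∠PJX = 39°  [same arc PX]
5. ∠JPX = 59°  [same arc XJ]
6. ∠JXP = 82°  [△PXJ]

∠JXP = 82°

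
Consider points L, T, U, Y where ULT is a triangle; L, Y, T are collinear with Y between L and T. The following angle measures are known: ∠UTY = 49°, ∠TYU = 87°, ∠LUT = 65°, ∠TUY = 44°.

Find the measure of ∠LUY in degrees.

1. ∠LTU = 49°  [Y on ray TL]
2. ∠LYU = 93°  [linear pair at Y on LT]
3. ∠TLU = 66°  [△ULT]
4. ∠ULY = 66°  [Y on ray LT]
5. ∠LUY = 21°  [△ULY]

∠LUY = 21°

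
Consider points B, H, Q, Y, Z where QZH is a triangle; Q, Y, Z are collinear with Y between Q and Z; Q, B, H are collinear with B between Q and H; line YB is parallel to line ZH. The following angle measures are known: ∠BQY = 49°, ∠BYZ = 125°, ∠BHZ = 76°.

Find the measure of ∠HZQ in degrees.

1. ∠HQZ = 49°  [Y on QZ, B on QH]
2. ∠QHZ = 76°  [B on ray HQ]
3. ∠HZQ = 55°  [△QZH]

∠HZQ = 55°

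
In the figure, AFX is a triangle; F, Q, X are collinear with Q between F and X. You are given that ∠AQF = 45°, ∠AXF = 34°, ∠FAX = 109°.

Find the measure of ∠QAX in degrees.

1. ∠AQX = 135°  [linear pair at Q on FX]
2. ∠AXQ = 34°  [Q on ray XF]
3. ∠QAX = 11°  [△AQX]

∠QAX = 11°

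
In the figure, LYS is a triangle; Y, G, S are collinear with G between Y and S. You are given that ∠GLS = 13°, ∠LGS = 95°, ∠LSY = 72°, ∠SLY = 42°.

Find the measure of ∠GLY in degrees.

1. ∠LGY = 85°  [linear pair at G on YS]
2. ∠LYS = 66°  [△LYS]
3. ∠GYL = 66°  [G on ray YS]
4. ∠GLY = 29°  [△LYG]

∠GLY = 29°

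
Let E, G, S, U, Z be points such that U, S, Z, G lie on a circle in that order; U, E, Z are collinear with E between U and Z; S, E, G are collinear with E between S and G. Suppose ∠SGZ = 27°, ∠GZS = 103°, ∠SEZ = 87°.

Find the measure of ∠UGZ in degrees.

1. ∠SUZ = 27°  [same arc SZ]
2. ∠GSZ = 50°  [△SZG]
3. ∠SZU = 43°  [△SEZ]
4. ∠USZ = 110°  [△USZ]
5. ∠UGZ = 70°  [cyclic USZG, opposite ∠S+∠G]

∠UGZ = 70°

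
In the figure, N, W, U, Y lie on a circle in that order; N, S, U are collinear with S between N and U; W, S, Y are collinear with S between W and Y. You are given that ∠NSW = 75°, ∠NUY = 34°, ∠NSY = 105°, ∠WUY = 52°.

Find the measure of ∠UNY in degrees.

1. ∠USY = 75°  [vertical angles at S]
2. ∠UYW = 71°  [△USY]
3. ∠UWY = 57°  [△WUY]
4. ∠UNY = 57°  [same arc UY]

∠UNY = 57°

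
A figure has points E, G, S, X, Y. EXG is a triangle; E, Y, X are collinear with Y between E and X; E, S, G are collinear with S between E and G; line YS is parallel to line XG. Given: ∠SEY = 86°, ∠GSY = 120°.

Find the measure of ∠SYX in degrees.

1. ∠ESY = 60°  [linear pair at S on EG]
2. ∠EYS = 34°  [△EYS]
3. ∠SYX = 146°  [linear pair at Y on EX]

∠SYX = 146°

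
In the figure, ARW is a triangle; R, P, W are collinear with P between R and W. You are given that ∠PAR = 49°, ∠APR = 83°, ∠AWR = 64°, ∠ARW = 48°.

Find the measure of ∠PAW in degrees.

1. ∠APW = 97°  [linear pair at P on RW]
2. ∠AWP = 64°  [P on ray WR]
3. ∠PAW = 19°  [△APW]

∠PAW = 19°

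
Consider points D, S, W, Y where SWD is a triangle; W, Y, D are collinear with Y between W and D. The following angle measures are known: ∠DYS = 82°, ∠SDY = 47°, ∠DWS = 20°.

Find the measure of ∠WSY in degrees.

1. ∠SYW = 98°  [linear pair at Y on WD]
2. ∠SWY = 20°  [Y on ray WD]
3. ∠WSY = 62°  [△SWY]

∠WSY = 62°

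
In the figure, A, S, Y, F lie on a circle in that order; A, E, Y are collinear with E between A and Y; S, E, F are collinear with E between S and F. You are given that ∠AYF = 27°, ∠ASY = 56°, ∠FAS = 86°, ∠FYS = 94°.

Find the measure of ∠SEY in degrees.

∠SEY = 84°

1. ∠ASF = 27°  [same arc AF]
2. ∠AFY = 124°  [cyclic ASYF, opposite ∠S+∠F]
3. ∠AFS = 67°  [△ASF]
4. ∠FAY = 29°  [△AYF]
5. ∠AYS = 67°  [same arc AS]
6. ∠FSY = 29°  [same arc YF]
7. ∠SEY = 84°  [△SEY]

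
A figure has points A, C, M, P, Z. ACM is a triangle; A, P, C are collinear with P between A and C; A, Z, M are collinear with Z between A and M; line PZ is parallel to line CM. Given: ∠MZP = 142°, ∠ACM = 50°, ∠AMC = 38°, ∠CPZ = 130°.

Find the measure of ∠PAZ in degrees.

∠PAZ = 92°

1. ∠AZP = 38°  [linear pair at Z on AM]
2. ∠APZ = 50°  [PZ∥CM, corresponding at P]
3. ∠PAZ = 92°  [△APZ]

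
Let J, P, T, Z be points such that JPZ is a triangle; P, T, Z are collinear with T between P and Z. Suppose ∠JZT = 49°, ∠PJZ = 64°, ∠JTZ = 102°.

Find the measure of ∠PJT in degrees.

1. ∠JZP = 49°  [T on ray ZP]
2. ∠JPZ = 67°  [△JPZ]
3. ∠JTP = 78°  [linear pair at T on PZ]
4. ∠JPT = 67°  [T on ray PZ]
5. ∠PJT = 35°  [△JPT]

∠PJT = 35°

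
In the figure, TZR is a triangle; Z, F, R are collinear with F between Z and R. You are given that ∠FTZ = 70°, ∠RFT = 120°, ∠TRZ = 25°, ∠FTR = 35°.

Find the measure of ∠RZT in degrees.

1. ∠TFZ = 60°  [linear pair at F on ZR]
2. ∠FZT = 50°  [△TZF]
3. ∠RZT = 50°  [F on ray ZR]

∠RZT = 50°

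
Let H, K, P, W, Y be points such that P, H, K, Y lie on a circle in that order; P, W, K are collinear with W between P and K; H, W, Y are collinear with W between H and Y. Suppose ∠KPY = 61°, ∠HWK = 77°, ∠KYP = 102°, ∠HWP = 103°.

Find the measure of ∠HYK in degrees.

1. ∠PKY = 17°  [△PKY]
2. ∠KWY = 103°  [vertical angles at W]
3. ∠HYK = 60°  [△KWY]

∠HYK = 60°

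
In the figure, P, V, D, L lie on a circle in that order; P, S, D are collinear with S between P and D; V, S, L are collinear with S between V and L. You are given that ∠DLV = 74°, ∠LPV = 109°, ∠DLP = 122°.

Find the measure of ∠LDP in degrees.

∠LDP = 23°

1. ∠LDV = 71°  [cyclic PVDL, opposite ∠P+∠D]
2. ∠DVL = 35°  [△VDL]
3. ∠DPL = 35°  [same arc DL]
4. ∠LDP = 23°  [△PDL]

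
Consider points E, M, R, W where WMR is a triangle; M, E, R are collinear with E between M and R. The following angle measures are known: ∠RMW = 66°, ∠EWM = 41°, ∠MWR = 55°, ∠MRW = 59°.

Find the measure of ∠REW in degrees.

1. ∠EMW = 66°  [E on ray MR]
2. ∠MEW = 73°  [△WME]
3. ∠REW = 107°  [linear pair at E on MR]

∠REW = 107°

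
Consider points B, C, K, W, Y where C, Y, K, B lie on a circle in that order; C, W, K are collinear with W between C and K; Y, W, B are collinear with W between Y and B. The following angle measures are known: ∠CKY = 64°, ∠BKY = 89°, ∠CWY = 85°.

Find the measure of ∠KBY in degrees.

1. ∠KWY = 95°  [linear pair at W on CK]
2. ∠BYK = 21°  [△YWK]
3. ∠KBY = 70°  [△YKB]

∠KBY = 70°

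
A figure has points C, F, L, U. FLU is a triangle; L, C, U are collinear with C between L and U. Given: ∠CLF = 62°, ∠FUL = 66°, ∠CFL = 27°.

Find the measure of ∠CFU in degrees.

∠CFU = 25°

1. ∠FCL = 91°  [△FLC]
2. ∠CUF = 66°  [C on ray UL]
3. ∠FCU = 89°  [linear pair at C on LU]
4. ∠CFU = 25°  [△FCU]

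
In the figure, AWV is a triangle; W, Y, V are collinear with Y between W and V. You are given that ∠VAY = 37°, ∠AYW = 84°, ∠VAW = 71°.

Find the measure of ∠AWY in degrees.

1. ∠AYV = 96°  [linear pair at Y on WV]
2. ∠AVY = 47°  [△AYV]
3. ∠AVW = 47°  [Y on ray VW]
4. ∠AWV = 62°  [△AWV]
5. ∠AWY = 62°  [Y on ray WV]

∠AWY = 62°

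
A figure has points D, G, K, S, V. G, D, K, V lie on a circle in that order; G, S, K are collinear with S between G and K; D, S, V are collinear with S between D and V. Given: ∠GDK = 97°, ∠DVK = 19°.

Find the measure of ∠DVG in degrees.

1. ∠DGK = 19°  [same arc DK]
2. ∠DKG = 64°  [△GDK]
3. ∠DVG = 64°  [same arc GD]

∠DVG = 64°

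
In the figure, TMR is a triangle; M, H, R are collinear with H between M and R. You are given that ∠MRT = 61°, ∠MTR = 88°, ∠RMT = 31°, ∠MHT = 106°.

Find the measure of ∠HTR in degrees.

1. ∠HRT = 61°  [H on ray RM]
2. ∠RHT = 74°  [linear pair at H on MR]
3. ∠HTR = 45°  [△THR]

∠HTR = 45°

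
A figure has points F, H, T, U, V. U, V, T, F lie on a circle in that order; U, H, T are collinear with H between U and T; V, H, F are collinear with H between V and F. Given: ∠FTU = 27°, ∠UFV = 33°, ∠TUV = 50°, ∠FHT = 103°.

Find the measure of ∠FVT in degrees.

1. ∠FVU = 27°  [same arc UF]
2. ∠TFV = 50°  [△THF]
3. ∠FUV = 120°  [△UVF]
4. ∠FTV = 60°  [cyclic UVTF, opposite ∠U+∠T]
5. ∠FVT = 70°  [△VTF]

∠FVT = 70°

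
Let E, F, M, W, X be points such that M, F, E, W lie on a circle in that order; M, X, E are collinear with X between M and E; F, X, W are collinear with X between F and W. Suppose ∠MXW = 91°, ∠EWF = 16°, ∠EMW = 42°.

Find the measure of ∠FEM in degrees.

1. ∠EXF = 91°  [vertical angles at X]
2. ∠EFW = 42°  [same arc EW]
3. ∠FEM = 47°  [△FXE]

∠FEM = 47°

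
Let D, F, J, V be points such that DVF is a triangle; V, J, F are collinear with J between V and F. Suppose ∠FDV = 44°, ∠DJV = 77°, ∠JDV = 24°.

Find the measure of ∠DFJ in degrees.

∠DFJ = 57°

1. ∠DVJ = 79°  [△DVJ]
2. ∠DVF = 79°  [J on ray VF]
3. ∠DFV = 57°  [△DVF]
4. ∠DFJ = 57°  [J on ray FV]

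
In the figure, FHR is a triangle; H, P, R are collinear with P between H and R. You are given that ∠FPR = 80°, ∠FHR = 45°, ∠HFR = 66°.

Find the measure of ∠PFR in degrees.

1. ∠FRH = 69°  [△FHR]
2. ∠FRP = 69°  [P on ray RH]
3. ∠PFR = 31°  [△FPR]

∠PFR = 31°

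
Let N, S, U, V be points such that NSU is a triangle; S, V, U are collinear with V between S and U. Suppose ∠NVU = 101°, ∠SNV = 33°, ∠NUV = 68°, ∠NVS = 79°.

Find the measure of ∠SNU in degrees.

1. ∠NSV = 68°  [△NSV]
2. ∠NUS = 68°  [V on ray US]
3. ∠NSU = 68°  [V on ray SU]
4. ∠SNU = 44°  [△NSU]

∠SNU = 44°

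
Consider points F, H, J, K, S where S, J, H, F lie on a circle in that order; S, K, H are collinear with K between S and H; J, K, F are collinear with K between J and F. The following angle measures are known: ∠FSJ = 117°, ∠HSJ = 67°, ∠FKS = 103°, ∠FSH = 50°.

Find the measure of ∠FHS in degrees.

∠FHS = 36°

1. ∠HFJ = 67°  [same arc JH]
2. ∠FKH = 77°  [linear pair at K on SH]
3. ∠FHS = 36°  [△HKF]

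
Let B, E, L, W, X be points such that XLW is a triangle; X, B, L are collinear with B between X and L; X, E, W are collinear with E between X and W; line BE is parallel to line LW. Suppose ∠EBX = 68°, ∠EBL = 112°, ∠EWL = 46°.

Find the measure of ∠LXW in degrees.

1. ∠WLX = 68°  [BE∥LW, corresponding at B]
2. ∠LWX = 46°  [E on ray WX]
3. ∠LXW = 66°  [△XLW]

∠LXW = 66°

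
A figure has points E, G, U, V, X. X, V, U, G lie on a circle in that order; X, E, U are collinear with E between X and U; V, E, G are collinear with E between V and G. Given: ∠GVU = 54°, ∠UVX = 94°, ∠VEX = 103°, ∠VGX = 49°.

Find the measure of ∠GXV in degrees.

1. ∠GXU = 54°  [same arc UG]
2. ∠UGX = 86°  [cyclic XVUG, opposite ∠V+∠G]
3. ∠GUX = 40°  [△XUG]
4. ∠GVX = 40°  [same arc XG]
5. ∠GXV = 91°  [△XVG]

∠GXV = 91°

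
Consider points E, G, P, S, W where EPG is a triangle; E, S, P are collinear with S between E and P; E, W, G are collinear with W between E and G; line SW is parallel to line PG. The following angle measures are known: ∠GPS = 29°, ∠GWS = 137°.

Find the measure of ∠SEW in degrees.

1. ∠EPG = 29°  [S on ray PE]
2. ∠EWS = 43°  [linear pair at W on EG]
3. ∠ESW = 29°  [SW∥PG, corresponding at S]
4. ∠SEW = 108°  [△ESW]

∠SEW = 108°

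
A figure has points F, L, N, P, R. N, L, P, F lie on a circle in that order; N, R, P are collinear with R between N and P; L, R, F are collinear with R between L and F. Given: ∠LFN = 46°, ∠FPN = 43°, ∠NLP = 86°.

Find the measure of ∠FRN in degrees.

1. ∠NFP = 94°  [cyclic NLPF, opposite ∠L+∠F]
2. ∠FNP = 43°  [△NPF]
3. ∠FRN = 91°  [△NRF]

∠FRN = 91°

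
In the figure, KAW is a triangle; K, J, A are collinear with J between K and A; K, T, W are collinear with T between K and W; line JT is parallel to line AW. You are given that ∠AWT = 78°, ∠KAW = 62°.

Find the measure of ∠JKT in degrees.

∠JKT = 40°

1. ∠AWK = 78°  [T on ray WK]
2. ∠AKW = 40°  [△KAW]
3. ∠JKT = 40°  [J on KA, T on KW]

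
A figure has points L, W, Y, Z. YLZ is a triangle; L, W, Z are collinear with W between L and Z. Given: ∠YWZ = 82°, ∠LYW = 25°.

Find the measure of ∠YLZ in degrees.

∠YLZ = 57°

1. ∠LWY = 98°  [linear pair at W on LZ]
2. ∠WLY = 57°  [△YLW]
3. ∠YLZ = 57°  [W on ray LZ]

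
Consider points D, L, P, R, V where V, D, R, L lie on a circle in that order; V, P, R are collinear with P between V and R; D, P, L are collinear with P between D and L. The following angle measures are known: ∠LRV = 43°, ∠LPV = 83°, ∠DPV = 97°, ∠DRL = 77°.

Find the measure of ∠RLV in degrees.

1. ∠LDV = 43°  [same arc VL]
2. ∠DVL = 103°  [cyclic VDRL, opposite ∠V+∠R]
3. ∠DLV = 34°  [△VDL]
4. ∠LVR = 63°  [△VPL]
5. ∠RLV = 74°  [△VRL]

∠RLV = 74°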